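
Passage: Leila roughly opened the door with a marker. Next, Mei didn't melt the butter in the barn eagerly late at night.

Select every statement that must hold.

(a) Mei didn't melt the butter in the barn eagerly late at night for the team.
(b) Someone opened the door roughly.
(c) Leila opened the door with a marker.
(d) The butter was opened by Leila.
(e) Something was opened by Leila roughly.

(a) Entailed — under negation, adding a further restriction is entailed: if no such melting event occurred, none occurred for the team either.
(b) Entailed — this follows by dropping conjuncts from the opening event's description.
(c) Entailed — every conjunct here is already in the original opening event.
(d) Not entailed — Leila opened the door, not the butter; the butter belongs to the melting event.
(e) Entailed — dropping 'with a marker' and generalizing the patient leaves a sub-description the original still satisfies.

(a), (b), (c), (e)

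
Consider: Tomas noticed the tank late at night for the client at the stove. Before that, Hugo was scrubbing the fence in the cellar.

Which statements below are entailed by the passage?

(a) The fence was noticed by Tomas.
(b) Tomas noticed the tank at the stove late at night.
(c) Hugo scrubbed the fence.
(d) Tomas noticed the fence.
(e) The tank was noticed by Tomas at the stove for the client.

(b), (c), (e)

(a) Not entailed — Tomas noticed the tank, not the fence; the fence belongs to the scrubbing event.
(b) Entailed — the original entails any weakening of itself; this just drops 'for the client'.
(c) Entailed — 'scrub' is an activity; 'was scrubbing' entails that some scrubbing happened, so 'scrubbed' holds.
(d) Not entailed — Tomas noticed the tank, not the fence; the fence belongs to the scrubbing event.
(e) Entailed — dropping 'late at night' leaves a sub-description the original still satisfies.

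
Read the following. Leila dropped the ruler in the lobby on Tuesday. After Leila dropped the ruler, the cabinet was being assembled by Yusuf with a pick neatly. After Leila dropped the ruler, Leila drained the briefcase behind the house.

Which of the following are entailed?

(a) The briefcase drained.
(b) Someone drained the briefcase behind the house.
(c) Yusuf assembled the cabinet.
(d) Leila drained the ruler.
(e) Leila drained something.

(a), (b), (e)

(a) Entailed — 'Leila drained the briefcase' is causative; it entails the inchoative 'the briefcase drained'.
(b) Entailed — every conjunct here is already in the original draining event.
(c) Not entailed — 'was assembling' is progressive on an accomplishment; it does not entail the completed 'assembled'.
(d) Not entailed — Leila drained the briefcase, not the ruler; the ruler belongs to the dropping event.
(e) Entailed — the original entails any weakening of itself; this just drops 'behind the house' and generalizes the patient.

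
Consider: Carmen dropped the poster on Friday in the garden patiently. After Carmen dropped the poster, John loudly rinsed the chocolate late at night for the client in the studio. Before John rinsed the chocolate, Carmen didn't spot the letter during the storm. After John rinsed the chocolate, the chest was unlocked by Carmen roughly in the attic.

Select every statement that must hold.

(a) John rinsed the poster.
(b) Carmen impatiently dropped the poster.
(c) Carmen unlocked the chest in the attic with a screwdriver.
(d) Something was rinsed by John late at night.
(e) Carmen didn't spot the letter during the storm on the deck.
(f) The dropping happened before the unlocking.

(d), (e), (f)

(a) Not entailed — John rinsed the chocolate, not the poster; the poster belongs to the dropping event.
(b) Not entailed — 'impatiently' adds a manner not in (and inconsistent with) the original.
(c) Not entailed — 'with a screwdriver' adds information not in the original event.
(d) Entailed — the original entails any weakening of itself; this just drops 'loudly', 'in the studio', 'for the client' and generalizes the patient.
(e) Entailed — under negation, adding a further restriction is entailed: if no such spotting event occurred, none occurred on the deck either.
(f) Entailed — the narrative places the dropping before the unlocking.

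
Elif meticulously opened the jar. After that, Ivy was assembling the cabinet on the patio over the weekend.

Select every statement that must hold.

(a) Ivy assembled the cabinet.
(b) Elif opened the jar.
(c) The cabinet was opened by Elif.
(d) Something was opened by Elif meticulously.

(a) Not entailed — 'was assembling' is progressive on an accomplishment; it does not entail the completed 'assembled'.
(b) Entailed — every conjunct here is already in the original opening event.
(c) Not entailed — Elif opened the jar, not the cabinet; the cabinet belongs to the assembling event.
(d) Entailed — this follows by dropping conjuncts from the opening event's description.

(b), (d)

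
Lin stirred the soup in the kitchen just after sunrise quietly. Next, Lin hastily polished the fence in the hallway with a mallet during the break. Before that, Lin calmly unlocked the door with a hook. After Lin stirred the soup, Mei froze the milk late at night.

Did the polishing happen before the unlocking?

The narrative orders the unlocking before the polishing.

no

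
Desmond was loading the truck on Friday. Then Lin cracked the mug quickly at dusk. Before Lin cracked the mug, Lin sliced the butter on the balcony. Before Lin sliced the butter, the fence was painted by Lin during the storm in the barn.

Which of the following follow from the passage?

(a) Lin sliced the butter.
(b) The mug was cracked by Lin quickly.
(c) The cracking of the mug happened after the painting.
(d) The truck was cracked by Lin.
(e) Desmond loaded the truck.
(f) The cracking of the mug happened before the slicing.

(a) Entailed — dropping 'on the balcony' leaves a sub-description the original still satisfies.
(b) Entailed — every conjunct here is already in the original cracking event.
(c) Entailed — the narrative places the painting before the cracking.
(d) Not entailed — Lin cracked the mug, not the truck; the truck belongs to the loading event.
(e) Not entailed — 'was loading' is progressive on an accomplishment; it does not entail the completed 'loaded'.
(f) Not entailed — the narrative places the slicing before the cracking, not after.

(a), (b), (c)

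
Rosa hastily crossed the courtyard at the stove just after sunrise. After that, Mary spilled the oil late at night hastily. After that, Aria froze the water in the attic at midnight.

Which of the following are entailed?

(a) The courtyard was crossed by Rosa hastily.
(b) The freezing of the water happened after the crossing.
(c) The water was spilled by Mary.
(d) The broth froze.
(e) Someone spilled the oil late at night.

(a) Entailed — every conjunct here is already in the original crossing event.
(b) Entailed — the narrative places the crossing before the freezing.
(c) Not entailed — Mary spilled the oil, not the water; the water belongs to the freezing event.
(d) Not entailed — the water is what froze, not the broth.
(e) Entailed — every conjunct here is already in the original spilling event.

(a), (b), (e)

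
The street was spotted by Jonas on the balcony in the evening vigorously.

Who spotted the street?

'Jonas' marks the agent of the spotting event.

Jonas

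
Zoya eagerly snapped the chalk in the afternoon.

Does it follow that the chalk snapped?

yes

'Zoya snapped the chalk' is the causative; it entails the inchoative 'the chalk snapped'.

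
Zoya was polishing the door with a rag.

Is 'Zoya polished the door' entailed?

yes

'polish' is atelic; if Zoya was polishing the door, then Zoya polished the door (for some time).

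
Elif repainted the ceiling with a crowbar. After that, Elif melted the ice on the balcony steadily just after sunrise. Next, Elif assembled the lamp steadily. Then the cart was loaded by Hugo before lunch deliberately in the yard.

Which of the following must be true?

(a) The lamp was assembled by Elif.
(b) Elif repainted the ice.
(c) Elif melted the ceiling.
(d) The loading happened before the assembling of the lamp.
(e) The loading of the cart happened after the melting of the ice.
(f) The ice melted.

(a) Entailed — dropping 'steadily' leaves a sub-description the original still satisfies.
(b) Not entailed — Elif repainted the ceiling, not the ice; the ice belongs to the melting event.
(c) Not entailed — Elif melted the ice, not the ceiling; the ceiling belongs to the repainting event.
(d) Not entailed — the narrative places the assembling before the loading, not after.
(e) Entailed — the narrative places the melting before the loading.
(f) Entailed — 'Elif melted the ice' is causative; it entails the inchoative 'the ice melted'.

(a), (e), (f)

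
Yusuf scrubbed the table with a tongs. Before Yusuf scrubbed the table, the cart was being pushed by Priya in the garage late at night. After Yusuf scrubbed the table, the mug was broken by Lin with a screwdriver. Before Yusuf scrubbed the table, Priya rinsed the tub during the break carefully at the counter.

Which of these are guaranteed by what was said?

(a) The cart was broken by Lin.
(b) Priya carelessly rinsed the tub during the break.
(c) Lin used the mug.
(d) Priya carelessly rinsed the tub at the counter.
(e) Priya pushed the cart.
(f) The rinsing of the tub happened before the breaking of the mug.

(e), (f)

(a) Not entailed — Lin broke the mug, not the cart; the cart belongs to the pushing event.
(b) Not entailed — 'carelessly' adds a manner not in (and inconsistent with) the original.
(c) Not entailed — the mug is the patient, not an instrument — Lin used a screwdriver.
(d) Not entailed — 'carelessly' adds a manner not in (and inconsistent with) the original.
(e) Entailed — 'push' is an activity; 'was pushing' entails that some pushing happened, so 'pushed' holds.
(f) Entailed — the narrative places the rinsing before the breaking.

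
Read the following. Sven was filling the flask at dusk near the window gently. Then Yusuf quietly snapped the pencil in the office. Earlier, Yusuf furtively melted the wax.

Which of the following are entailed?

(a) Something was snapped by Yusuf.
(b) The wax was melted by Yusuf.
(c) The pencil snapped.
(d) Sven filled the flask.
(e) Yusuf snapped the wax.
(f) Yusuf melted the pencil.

(a) Entailed — dropping 'in the office', 'quietly' and generalizing the patient leaves a sub-description the original still satisfies.
(b) Entailed — this follows by dropping conjuncts from the melting event's description.
(c) Entailed — 'Yusuf snapped the pencil' is causative; it entails the inchoative 'the pencil snapped'.
(d) Not entailed — 'was filling' is progressive on an accomplishment; it does not entail the completed 'filled'.
(e) Not entailed — Yusuf snapped the pencil, not the wax; the wax belongs to the melting event.
(f) Not entailed — Yusuf melted the wax, not the pencil; the pencil belongs to the snapping event.

(a), (b), (c)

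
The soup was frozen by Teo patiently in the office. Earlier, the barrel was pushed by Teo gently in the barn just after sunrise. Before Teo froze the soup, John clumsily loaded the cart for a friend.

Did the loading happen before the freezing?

The narrative orders the loading before the freezing.

yes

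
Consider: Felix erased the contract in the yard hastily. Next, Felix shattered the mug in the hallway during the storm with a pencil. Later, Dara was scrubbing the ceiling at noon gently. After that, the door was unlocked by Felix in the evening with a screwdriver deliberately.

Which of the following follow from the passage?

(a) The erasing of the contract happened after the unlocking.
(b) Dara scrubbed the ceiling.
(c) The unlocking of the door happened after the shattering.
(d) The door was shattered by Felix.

(a) Not entailed — the narrative places the erasing before the unlocking, not after.
(b) Entailed — 'scrub' is an activity; 'was scrubbing' entails that some scrubbing happened, so 'scrubbed' holds.
(c) Entailed — the narrative places the shattering before the unlocking.
(d) Not entailed — Felix shattered the mug, not the door; the door belongs to the unlocking event.

(b), (c)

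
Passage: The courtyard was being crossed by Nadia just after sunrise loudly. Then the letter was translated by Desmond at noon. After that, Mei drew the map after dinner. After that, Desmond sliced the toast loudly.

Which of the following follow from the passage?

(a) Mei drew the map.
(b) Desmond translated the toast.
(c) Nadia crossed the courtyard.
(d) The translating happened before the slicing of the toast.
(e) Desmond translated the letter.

(a), (d), (e)

(a) Entailed — the original entails any weakening of itself; this just drops 'after dinner'.
(b) Not entailed — Desmond translated the letter, not the toast; the toast belongs to the slicing event.
(c) Not entailed — 'was crossing' is progressive on an accomplishment; it does not entail the completed 'crossed'.
(d) Entailed — the narrative places the translating before the slicing.
(e) Entailed — dropping 'at noon' leaves a sub-description the original still satisfies.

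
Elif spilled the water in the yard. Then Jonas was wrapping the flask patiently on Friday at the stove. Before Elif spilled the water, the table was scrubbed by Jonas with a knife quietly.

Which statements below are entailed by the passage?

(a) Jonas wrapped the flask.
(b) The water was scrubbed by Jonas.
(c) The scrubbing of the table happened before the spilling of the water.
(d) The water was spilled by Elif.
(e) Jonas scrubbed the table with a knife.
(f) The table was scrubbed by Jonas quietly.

(c), (d), (e), (f)

(a) Not entailed — 'was wrapping' is progressive on an accomplishment; it does not entail the completed 'wrapped'.
(b) Not entailed — Jonas scrubbed the table, not the water; the water belongs to the spilling event.
(c) Entailed — the narrative places the scrubbing before the spilling.
(d) Entailed — this follows by dropping conjuncts from the spilling event's description.
(e) Entailed — this follows by dropping conjuncts from the scrubbing event's description.
(f) Entailed — every conjunct here is already in the original scrubbing event.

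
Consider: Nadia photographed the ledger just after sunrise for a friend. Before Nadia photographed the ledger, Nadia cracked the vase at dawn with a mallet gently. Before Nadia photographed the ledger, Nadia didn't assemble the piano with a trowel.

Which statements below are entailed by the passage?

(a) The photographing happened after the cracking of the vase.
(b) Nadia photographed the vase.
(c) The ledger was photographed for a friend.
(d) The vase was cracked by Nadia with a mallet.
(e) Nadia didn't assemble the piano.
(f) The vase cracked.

(a) Entailed — the narrative places the cracking before the photographing.
(b) Not entailed — Nadia photographed the ledger, not the vase; the vase belongs to the cracking event.
(c) Entailed — this follows by dropping conjuncts from the photographing event's description.
(d) Entailed — the original entails any weakening of itself; this just drops 'at dawn', 'gently'.
(e) Not entailed — dropping 'with a trowel' under negation is not valid — the original leaves open that Nadia assembled the piano some other way.
(f) Entailed — 'Nadia cracked the vase' is causative; it entails the inchoative 'the vase cracked'.

(a), (c), (d), (f)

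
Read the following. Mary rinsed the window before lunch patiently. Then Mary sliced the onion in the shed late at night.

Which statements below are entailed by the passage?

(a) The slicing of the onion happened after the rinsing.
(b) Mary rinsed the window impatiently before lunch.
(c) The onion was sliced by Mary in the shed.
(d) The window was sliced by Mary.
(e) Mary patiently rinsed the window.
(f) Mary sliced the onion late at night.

(a) Entailed — the narrative places the rinsing before the slicing.
(b) Not entailed — 'impatiently' adds a manner not in (and inconsistent with) the original.
(c) Entailed — every conjunct here is already in the original slicing event.
(d) Not entailed — Mary sliced the onion, not the window; the window belongs to the rinsing event.
(e) Entailed — dropping 'before lunch' leaves a sub-description the original still satisfies.
(f) Entailed — this follows by dropping conjuncts from the slicing event's description.

(a), (c), (e), (f)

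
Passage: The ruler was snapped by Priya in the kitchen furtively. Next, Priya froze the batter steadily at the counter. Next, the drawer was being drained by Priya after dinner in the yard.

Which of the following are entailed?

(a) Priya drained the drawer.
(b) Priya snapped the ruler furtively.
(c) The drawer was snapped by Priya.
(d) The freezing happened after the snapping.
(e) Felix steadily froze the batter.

(b), (d)

(a) Not entailed — 'was draining' is progressive on an accomplishment; it does not entail the completed 'drained'.
(b) Entailed — every conjunct here is already in the original snapping event.
(c) Not entailed — Priya snapped the ruler, not the drawer; the drawer belongs to the draining event.
(d) Entailed — the narrative places the snapping before the freezing.
(e) Not entailed — the passage has Priya freezing the batter, not Felix.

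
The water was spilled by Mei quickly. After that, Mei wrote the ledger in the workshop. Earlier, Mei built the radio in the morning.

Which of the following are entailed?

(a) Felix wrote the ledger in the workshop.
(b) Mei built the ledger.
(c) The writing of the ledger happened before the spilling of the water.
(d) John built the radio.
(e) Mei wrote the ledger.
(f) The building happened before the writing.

(e), (f)

(a) Not entailed — the passage has Mei writing the ledger, not Felix.
(b) Not entailed — Mei built the radio, not the ledger; the ledger belongs to the writing event.
(c) Not entailed — the narrative places the spilling before the writing, not after.
(d) Not entailed — the passage has Mei building the radio, not John.
(e) Entailed — every conjunct here is already in the original writing event.
(f) Entailed — the narrative places the building before the writing.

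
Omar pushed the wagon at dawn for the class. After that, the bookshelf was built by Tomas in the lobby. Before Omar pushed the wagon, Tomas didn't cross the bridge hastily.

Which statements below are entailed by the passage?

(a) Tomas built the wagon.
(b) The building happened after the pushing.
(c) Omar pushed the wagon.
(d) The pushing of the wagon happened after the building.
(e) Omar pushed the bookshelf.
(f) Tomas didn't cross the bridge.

(b), (c)

(a) Not entailed — Tomas built the bookshelf, not the wagon; the wagon belongs to the pushing event.
(b) Entailed — the narrative places the pushing before the building.
(c) Entailed — the original entails any weakening of itself; this just drops 'for the class', 'at dawn'.
(d) Not entailed — the narrative places the pushing before the building, not after.
(e) Not entailed — Omar pushed the wagon, not the bookshelf; the bookshelf belongs to the building event.
(f) Not entailed — dropping 'hastily' under negation is not valid — the original leaves open that Tomas crossed the bridge some other way.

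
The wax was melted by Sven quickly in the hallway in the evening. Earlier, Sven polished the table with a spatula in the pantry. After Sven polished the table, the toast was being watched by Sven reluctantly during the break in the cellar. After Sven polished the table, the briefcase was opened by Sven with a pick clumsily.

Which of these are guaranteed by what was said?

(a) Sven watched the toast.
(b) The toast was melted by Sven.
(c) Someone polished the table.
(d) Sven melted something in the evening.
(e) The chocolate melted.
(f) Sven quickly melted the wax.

(a) Entailed — 'watch' is an activity; 'was watching' entails that some watching happened, so 'watched' holds.
(b) Not entailed — Sven melted the wax, not the toast; the toast belongs to the watching event.
(c) Entailed — dropping 'in the pantry', 'with a spatula' and generalizing the agent leaves a sub-description the original still satisfies.
(d) Entailed — this follows by dropping conjuncts from the melting event's description.
(e) Not entailed — the wax is what melted, not the chocolate.
(f) Entailed — this follows by dropping conjuncts from the melting event's description.

(a), (c), (d), (f)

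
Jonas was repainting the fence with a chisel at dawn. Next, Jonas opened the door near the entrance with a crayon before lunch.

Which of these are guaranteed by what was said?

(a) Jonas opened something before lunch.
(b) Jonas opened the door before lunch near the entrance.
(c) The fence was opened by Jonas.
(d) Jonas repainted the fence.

(a), (b)

(a) Entailed — dropping 'with a crayon', 'near the entrance' and generalizing the patient leaves a sub-description the original still satisfies.
(b) Entailed — every conjunct here is already in the original opening event.
(c) Not entailed — Jonas opened the door, not the fence; the fence belongs to the repainting event.
(d) Not entailed — 'was repainting' is progressive on an accomplishment; it does not entail the completed 'repainted'.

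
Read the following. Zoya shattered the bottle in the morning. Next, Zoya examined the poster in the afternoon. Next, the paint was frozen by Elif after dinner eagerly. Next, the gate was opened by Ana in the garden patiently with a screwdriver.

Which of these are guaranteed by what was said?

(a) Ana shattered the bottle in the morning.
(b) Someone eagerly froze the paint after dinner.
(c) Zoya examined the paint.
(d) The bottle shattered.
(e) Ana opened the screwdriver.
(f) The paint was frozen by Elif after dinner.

(b), (d), (f)

(a) Not entailed — the passage has Zoya shattering the bottle, not Ana.
(b) Entailed — this follows by dropping conjuncts from the freezing event's description.
(c) Not entailed — Zoya examined the poster, not the paint; the paint belongs to the freezing event.
(d) Entailed — 'Zoya shattered the bottle' is causative; it entails the inchoative 'the bottle shattered'.
(e) Not entailed — the screwdriver is the instrument, not what was opened.
(f) Entailed — every conjunct here is already in the original freezing event.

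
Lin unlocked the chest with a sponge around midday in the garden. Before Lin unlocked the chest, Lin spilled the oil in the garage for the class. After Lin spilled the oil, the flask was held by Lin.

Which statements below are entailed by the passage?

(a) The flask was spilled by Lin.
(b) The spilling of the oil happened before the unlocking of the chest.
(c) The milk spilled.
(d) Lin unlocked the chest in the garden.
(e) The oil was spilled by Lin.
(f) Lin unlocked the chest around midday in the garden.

(a) Not entailed — Lin spilled the oil, not the flask; the flask belongs to the holding event.
(b) Entailed — the narrative places the spilling before the unlocking.
(c) Not entailed — the oil is what spilled, not the milk.
(d) Entailed — every conjunct here is already in the original unlocking event.
(e) Entailed — every conjunct here is already in the original spilling event.
(f) Entailed — dropping 'with a sponge' leaves a sub-description the original still satisfies.

(b), (d), (e), (f)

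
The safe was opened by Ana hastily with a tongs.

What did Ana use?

a tongs

'with a tongs' marks the instrument of the opening event.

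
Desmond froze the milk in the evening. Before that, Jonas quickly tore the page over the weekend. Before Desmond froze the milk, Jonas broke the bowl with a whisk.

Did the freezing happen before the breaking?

The narrative orders the breaking before the freezing.

no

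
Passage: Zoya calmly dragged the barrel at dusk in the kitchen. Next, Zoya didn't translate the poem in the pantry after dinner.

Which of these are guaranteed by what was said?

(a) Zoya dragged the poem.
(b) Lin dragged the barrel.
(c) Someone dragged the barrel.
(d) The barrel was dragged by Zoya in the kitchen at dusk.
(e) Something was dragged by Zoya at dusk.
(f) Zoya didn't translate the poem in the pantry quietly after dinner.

(a) Not entailed — Zoya dragged the barrel, not the poem; the poem belongs to the translating event.
(b) Not entailed — the passage has Zoya dragging the barrel, not Lin.
(c) Entailed — dropping 'in the kitchen', 'calmly', 'at dusk' and generalizing the agent leaves a sub-description the original still satisfies.
(d) Entailed — dropping 'calmly' leaves a sub-description the original still satisfies.
(e) Entailed — every conjunct here is already in the original dragging event.
(f) Entailed — under negation, adding a further restriction is entailed: if no such translating event occurred, none occurred quietly either.

(c), (d), (e), (f)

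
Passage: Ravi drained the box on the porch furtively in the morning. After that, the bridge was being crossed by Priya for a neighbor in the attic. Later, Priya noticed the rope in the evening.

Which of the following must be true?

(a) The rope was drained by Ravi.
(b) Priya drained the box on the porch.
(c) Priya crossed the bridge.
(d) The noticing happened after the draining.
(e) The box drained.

(a) Not entailed — Ravi drained the box, not the rope; the rope belongs to the noticing event.
(b) Not entailed — the passage has Ravi draining the box, not Priya.
(c) Not entailed — 'was crossing' is progressive on an accomplishment; it does not entail the completed 'crossed'.
(d) Entailed — the narrative places the draining before the noticing.
(e) Entailed — 'Ravi drained the box' is causative; it entails the inchoative 'the box drained'.

(d), (e)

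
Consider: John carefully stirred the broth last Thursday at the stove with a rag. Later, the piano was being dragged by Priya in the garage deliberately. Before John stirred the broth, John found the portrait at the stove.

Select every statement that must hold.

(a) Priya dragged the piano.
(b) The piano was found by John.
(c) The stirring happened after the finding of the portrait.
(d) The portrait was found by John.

(a) Entailed — 'drag' is an activity; 'was dragging' entails that some dragging happened, so 'dragged' holds.
(b) Not entailed — John found the portrait, not the piano; the piano belongs to the dragging event.
(c) Entailed — the narrative places the finding before the stirring.
(d) Entailed — this follows by dropping conjuncts from the finding event's description.

(a), (c), (d)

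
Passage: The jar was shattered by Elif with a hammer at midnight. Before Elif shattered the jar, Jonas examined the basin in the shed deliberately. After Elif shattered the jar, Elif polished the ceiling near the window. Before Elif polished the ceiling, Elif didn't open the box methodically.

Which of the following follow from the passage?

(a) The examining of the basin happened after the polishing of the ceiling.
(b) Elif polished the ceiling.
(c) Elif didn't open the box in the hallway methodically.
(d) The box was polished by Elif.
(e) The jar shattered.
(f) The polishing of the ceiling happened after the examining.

(b), (c), (e), (f)

(a) Not entailed — the narrative places the examining before the polishing, not after.
(b) Entailed — this follows by dropping conjuncts from the polishing event's description.
(c) Entailed — under negation, adding a further restriction is entailed: if no such opening event occurred, none occurred in the hallway either.
(d) Not entailed — Elif polished the ceiling, not the box; the box belongs to the opening event.
(e) Entailed — 'Elif shattered the jar' is causative; it entails the inchoative 'the jar shattered'.
(f) Entailed — the narrative places the examining before the polishing.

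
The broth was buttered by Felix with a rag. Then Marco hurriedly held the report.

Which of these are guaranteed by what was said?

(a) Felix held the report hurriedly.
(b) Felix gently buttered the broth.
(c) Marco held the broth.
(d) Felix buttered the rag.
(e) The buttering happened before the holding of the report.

(e)

(a) Not entailed — the passage has Marco holding the report, not Felix.
(b) Not entailed — 'gently' adds information not in the original event.
(c) Not entailed — Marco held the report, not the broth; the broth belongs to the buttering event.
(d) Not entailed — the rag is the instrument, not what was buttered.
(e) Entailed — the narrative places the buttering before the holding.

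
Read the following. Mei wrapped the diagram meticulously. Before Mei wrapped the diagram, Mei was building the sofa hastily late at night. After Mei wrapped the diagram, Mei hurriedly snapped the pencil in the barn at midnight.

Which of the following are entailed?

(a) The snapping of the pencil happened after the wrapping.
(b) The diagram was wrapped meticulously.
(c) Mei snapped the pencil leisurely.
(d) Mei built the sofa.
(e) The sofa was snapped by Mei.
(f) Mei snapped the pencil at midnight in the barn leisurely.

(a) Entailed — the narrative places the wrapping before the snapping.
(b) Entailed — every conjunct here is already in the original wrapping event.
(c) Not entailed — 'leisurely' adds a manner not in (and inconsistent with) the original.
(d) Not entailed — 'was building' is progressive on an accomplishment; it does not entail the completed 'built'.
(e) Not entailed — Mei snapped the pencil, not the sofa; the sofa belongs to the building event.
(f) Not entailed — 'leisurely' adds a manner not in (and inconsistent with) the original.

(a), (b)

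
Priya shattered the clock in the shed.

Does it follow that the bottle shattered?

Nothing is said about any bottle; only the clock is affected.

no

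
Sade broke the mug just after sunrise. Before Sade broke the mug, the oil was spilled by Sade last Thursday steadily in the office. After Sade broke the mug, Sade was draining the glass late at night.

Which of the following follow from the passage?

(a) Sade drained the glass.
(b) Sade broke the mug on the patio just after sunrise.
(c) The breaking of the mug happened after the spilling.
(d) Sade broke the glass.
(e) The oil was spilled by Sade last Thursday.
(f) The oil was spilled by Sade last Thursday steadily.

(c), (e), (f)

(a) Not entailed — 'was draining' is progressive on an accomplishment; it does not entail the completed 'drained'.
(b) Not entailed — 'on the patio' adds information not in the original event.
(c) Entailed — the narrative places the spilling before the breaking.
(d) Not entailed — Sade broke the mug, not the glass; the glass belongs to the draining event.
(e) Entailed — every conjunct here is already in the original spilling event.
(f) Entailed — dropping 'in the office' leaves a sub-description the original still satisfies.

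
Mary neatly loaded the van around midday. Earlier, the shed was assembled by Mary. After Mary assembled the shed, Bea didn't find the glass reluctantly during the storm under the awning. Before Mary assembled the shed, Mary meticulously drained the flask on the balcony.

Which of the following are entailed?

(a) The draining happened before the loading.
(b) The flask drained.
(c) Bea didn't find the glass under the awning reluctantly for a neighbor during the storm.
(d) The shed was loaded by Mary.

(a) Entailed — the narrative places the draining before the loading.
(b) Entailed — 'Mary drained the flask' is causative; it entails the inchoative 'the flask drained'.
(c) Entailed — under negation, adding a further restriction is entailed: if no such finding event occurred, none occurred for a neighbor either.
(d) Not entailed — Mary loaded the van, not the shed; the shed belongs to the assembling event.

(a), (b), (c)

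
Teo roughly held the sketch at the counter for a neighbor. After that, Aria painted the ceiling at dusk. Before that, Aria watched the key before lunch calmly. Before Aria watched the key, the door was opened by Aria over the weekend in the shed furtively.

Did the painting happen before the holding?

no

The narrative orders the holding before the painting.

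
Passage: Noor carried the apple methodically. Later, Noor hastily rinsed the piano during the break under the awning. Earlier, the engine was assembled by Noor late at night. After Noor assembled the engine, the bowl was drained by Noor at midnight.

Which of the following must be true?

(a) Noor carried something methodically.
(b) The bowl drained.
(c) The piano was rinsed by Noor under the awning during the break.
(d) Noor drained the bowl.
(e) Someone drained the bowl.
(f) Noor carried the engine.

(a) Entailed — the original entails any weakening of itself; this just generalizes the patient.
(b) Entailed — 'Noor drained the bowl' is causative; it entails the inchoative 'the bowl drained'.
(c) Entailed — the original entails any weakening of itself; this just drops 'hastily'.
(d) Entailed — the original entails any weakening of itself; this just drops 'at midnight'.
(e) Entailed — this follows by dropping conjuncts from the draining event's description.
(f) Not entailed — Noor carried the apple, not the engine; the engine belongs to the assembling event.

(a), (b), (c), (d), (e)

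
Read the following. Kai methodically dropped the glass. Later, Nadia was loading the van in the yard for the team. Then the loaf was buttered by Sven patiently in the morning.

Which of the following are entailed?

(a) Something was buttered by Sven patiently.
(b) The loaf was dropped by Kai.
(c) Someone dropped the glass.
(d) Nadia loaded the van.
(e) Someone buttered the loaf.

(a), (c), (e)

(a) Entailed — the original entails any weakening of itself; this just drops 'in the morning' and generalizes the patient.
(b) Not entailed — Kai dropped the glass, not the loaf; the loaf belongs to the buttering event.
(c) Entailed — dropping 'methodically' and generalizing the agent leaves a sub-description the original still satisfies.
(d) Not entailed — 'was loading' is progressive on an accomplishment; it does not entail the completed 'loaded'.
(e) Entailed — this follows by dropping conjuncts from the buttering event's description.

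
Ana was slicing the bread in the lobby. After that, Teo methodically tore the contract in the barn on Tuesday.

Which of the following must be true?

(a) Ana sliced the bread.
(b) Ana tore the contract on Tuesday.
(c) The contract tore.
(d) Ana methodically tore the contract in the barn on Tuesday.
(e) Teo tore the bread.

(a) Not entailed — 'was slicing' is progressive on an accomplishment; it does not entail the completed 'sliced'.
(b) Not entailed — the passage has Teo tearing the contract, not Ana.
(c) Entailed — 'Teo tore the contract' is causative; it entails the inchoative 'the contract tore'.
(d) Not entailed — the passage has Teo tearing the contract, not Ana.
(e) Not entailed — Teo tore the contract, not the bread; the bread belongs to the slicing event.

(c)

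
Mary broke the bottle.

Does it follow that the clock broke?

no

Nothing is said about any clock; only the bottle is affected.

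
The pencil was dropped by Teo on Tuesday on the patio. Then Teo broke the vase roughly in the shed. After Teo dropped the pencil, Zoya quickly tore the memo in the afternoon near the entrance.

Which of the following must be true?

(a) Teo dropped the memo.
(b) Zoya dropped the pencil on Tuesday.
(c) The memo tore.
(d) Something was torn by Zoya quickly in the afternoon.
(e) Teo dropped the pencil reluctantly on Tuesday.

(a) Not entailed — Teo dropped the pencil, not the memo; the memo belongs to the tearing event.
(b) Not entailed — the passage has Teo dropping the pencil, not Zoya.
(c) Entailed — 'Zoya tore the memo' is causative; it entails the inchoative 'the memo tore'.
(d) Entailed — every conjunct here is already in the original tearing event.
(e) Not entailed — 'reluctantly' adds information not in the original event.

(c), (d)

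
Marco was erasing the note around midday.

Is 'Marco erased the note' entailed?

no

'was erasing' is progressive; for an accomplishment like 'erase the note', it doesn't entail completion.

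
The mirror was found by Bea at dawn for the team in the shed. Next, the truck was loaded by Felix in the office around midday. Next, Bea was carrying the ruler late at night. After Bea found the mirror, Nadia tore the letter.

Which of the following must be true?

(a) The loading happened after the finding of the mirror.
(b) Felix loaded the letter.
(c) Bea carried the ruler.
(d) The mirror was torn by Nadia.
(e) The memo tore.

(a), (c)

(a) Entailed — the narrative places the finding before the loading.
(b) Not entailed — Felix loaded the truck, not the letter; the letter belongs to the tearing event.
(c) Entailed — 'carry' is an activity; 'was carrying' entails that some carrying happened, so 'carried' holds.
(d) Not entailed — Nadia tore the letter, not the mirror; the mirror belongs to the finding event.
(e) Not entailed — the letter is what tore, not the memo.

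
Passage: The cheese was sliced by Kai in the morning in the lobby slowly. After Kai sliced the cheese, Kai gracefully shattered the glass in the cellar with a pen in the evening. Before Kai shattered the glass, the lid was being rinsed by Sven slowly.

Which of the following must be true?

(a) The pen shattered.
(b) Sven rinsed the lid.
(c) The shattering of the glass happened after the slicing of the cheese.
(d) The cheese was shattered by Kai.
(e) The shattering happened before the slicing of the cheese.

(a) Not entailed — the glass is what shattered, not the pen.
(b) Entailed — 'rinse' is an activity; 'was rinsing' entails that some rinsing happened, so 'rinsed' holds.
(c) Entailed — the narrative places the slicing before the shattering.
(d) Not entailed — Kai shattered the glass, not the cheese; the cheese belongs to the slicing event.
(e) Not entailed — the narrative places the slicing before the shattering, not after.

(b), (c)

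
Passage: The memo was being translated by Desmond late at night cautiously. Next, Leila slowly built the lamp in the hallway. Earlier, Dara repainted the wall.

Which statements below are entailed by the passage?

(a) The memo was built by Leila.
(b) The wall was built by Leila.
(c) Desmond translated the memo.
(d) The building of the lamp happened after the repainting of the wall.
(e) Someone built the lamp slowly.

(d), (e)

(a) Not entailed — Leila built the lamp, not the memo; the memo belongs to the translating event.
(b) Not entailed — Leila built the lamp, not the wall; the wall belongs to the repainting event.
(c) Not entailed — 'was translating' is progressive on an accomplishment; it does not entail the completed 'translated'.
(d) Entailed — the narrative places the repainting before the building.
(e) Entailed — every conjunct here is already in the original building event.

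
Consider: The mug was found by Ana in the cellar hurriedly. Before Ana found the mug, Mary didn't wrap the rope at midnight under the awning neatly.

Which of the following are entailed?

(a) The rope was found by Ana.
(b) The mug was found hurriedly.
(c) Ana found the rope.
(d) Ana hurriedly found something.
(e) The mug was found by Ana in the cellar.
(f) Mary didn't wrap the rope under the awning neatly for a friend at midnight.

(b), (d), (e), (f)

(a) Not entailed — Ana found the mug, not the rope; the rope belongs to the wrapping event.
(b) Entailed — this follows by dropping conjuncts from the finding event's description.
(c) Not entailed — Ana found the mug, not the rope; the rope belongs to the wrapping event.
(d) Entailed — the original entails any weakening of itself; this just drops 'in the cellar' and generalizes the patient.
(e) Entailed — the original entails any weakening of itself; this just drops 'hurriedly'.
(f) Entailed — under negation, adding a further restriction is entailed: if no such wrapping event occurred, none occurred for a friend either.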